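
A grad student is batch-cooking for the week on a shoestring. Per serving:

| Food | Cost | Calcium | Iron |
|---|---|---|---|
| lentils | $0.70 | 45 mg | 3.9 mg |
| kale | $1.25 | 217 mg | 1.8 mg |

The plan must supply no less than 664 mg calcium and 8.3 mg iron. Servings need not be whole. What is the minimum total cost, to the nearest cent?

$4.17

An LP optimum is at a vertex; with two nutrient constraints at most two foods are used. Check each candidate.
lentils only: max(664/45, 8.3/3.9) = 14.76 servings → $10.33.
kale only: max(664/217, 8.3/1.8) = 4.611 servings → $5.76.
lentils + kale with both tight: 0.7917 servings and 2.896 servings → $4.17.
Cheapest feasible corner: $4.17.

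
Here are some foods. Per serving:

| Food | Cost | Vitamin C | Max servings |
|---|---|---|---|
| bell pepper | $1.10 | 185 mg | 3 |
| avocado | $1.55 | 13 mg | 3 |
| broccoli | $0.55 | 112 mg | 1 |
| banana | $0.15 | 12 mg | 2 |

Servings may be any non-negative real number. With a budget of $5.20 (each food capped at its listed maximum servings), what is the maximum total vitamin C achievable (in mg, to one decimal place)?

Vitamin C per dollar: broccoli 203.6, bell pepper 168.2, banana 80, avocado 8.387.
Take 1 serving of broccoli: spends $0.55, +112.0 mg vitamin C (running total 112.0 mg).
Take 3 servings of bell pepper: spends $3.30, +555.0 mg vitamin C (running total 667.0 mg).
Take 2 servings of banana: spends $0.30, +24.0 mg vitamin C (running total 691.0 mg).
Take 0.6774 servings of avocado: spends $1.05, +8.8 mg vitamin C (running total 699.8 mg).
Greedy by best ratio exhausts the cost allowance optimally: 699.8 mg.

699.8 mg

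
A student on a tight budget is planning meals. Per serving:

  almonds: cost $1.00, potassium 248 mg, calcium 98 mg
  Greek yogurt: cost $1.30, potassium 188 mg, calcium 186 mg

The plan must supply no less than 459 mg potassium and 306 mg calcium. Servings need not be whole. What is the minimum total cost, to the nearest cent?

$2.46

At the optimum either one food covers both requirements or two foods hit both targets exactly; no other combination can be cheaper.
almonds only: max(459/248, 306/98) = 3.122 servings → $3.12.
Greek yogurt only: max(459/188, 306/186) = 2.441 servings → $3.17.
almonds + Greek yogurt with both tight: 1.005 servings and 1.116 servings → $2.46.
So the least-cost plan costs $2.46.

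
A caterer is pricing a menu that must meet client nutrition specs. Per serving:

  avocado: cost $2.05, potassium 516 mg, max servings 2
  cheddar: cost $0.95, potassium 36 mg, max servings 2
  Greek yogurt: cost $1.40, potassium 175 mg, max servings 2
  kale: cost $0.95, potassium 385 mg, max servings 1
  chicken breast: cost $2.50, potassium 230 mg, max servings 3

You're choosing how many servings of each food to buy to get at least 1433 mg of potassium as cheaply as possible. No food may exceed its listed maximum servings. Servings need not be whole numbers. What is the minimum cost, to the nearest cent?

$5.18

Cost per mg of potassium: kale $0.0025, avocado $0.0040, Greek yogurt $0.0080, chicken breast $0.0109, cheddar $0.0264.
Take 1 serving of kale: +385.0 mg potassium for $0.95 (total $0.95, still need 1048.0 mg).
Take 2 servings of avocado: +1032.0 mg potassium for $4.10 (total $5.05, still need 16.0 mg).
Take 0.09143 servings of Greek yogurt: +16.0 mg potassium for $0.13 (total $5.18, still need 0.0 mg).
Filling from the cheapest source first is optimal under one linear minimum: $5.18.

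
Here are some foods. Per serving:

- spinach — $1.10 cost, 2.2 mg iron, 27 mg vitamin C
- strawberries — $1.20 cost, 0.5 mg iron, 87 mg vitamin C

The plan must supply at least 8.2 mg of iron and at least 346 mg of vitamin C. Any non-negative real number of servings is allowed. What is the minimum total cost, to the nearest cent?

The cheapest plan sits at a corner of the feasible region — with two constraints it uses at most two foods.
spinach only: max(8.2/2.2, 346/27) = 12.81 servings → $14.10.
strawberries only: max(8.2/0.5, 346/87) = 16.4 servings → $19.68.
spinach + strawberries with both tight: 3.038 servings and 3.034 servings → $6.98.
So the least-cost plan costs $6.98.

$6.98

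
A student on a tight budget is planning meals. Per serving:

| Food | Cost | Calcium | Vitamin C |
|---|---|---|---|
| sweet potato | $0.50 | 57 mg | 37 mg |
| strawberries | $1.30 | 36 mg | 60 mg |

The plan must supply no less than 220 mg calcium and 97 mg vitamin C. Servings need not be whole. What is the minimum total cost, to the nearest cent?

This is a tiny linear program; its minimum lies at a vertex of the feasible set. List the vertices and price them.
sweet potato only: max(220/57, 97/37) = 3.86 servings → $1.93.
strawberries only: max(220/36, 97/60) = 6.111 servings → $7.94.
sweet potato + strawberries: intersection lies outside the first quadrant.
So the least-cost plan costs $1.93.

$1.93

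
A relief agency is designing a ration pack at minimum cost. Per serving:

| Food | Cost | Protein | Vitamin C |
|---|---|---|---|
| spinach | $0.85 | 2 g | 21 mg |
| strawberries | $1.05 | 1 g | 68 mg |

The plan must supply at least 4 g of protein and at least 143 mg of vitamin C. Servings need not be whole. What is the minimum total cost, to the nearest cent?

A basic optimal solution has at most two foods positive. Try each food alone and each pair with both targets met exactly.
spinach only: max(4/2, 143/21) = 6.81 servings → $5.79.
strawberries only: max(4/1, 143/68) = 4 servings → $4.20.
spinach + strawberries with both tight: 1.122 servings and 1.757 servings → $2.80.
The minimum over all feasible corners is $2.80.

$2.80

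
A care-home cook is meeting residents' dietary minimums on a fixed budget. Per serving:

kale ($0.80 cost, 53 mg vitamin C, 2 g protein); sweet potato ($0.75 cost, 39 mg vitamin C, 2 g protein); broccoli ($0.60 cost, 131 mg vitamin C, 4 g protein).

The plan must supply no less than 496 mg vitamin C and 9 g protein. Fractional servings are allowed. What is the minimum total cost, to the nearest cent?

$2.27

kale only: max(496/53, 9/2) = 9.358 servings → $7.49.
sweet potato only: max(496/39, 9/2) = 12.72 servings → $9.54.
broccoli only: max(496/131, 9/4) = 3.786 servings → $2.27.
kale + sweet potato with both targets exact would need a negative amount; discard.
kale + broccoli with both targets exact would need a negative amount; discard.
sweet potato + broccoli: the both-tight solution has a negative serving — not a feasible corner.
The minimum over all feasible corners is $2.27.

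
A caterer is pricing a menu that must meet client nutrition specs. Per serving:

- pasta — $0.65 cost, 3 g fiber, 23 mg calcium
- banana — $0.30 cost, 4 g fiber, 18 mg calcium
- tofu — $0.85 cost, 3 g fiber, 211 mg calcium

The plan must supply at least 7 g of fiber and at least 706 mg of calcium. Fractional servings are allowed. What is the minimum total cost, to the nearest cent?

Check every corner: each single food scaled to meet both minima, and each pair solved so both constraints bind.
pasta only: max(7/3, 706/23) = 30.7 servings → $19.95.
banana only: max(7/4, 706/18) = 39.22 servings → $11.77.
tofu only: max(7/3, 706/211) = 3.346 servings → $2.84.
pasta + banana: the both-tight solution has a negative serving — not a feasible corner.
pasta + tofu with both targets exact would need a negative amount; discard.
banana + tofu: the both-tight solution has a negative serving — not a feasible corner.
The minimum over all feasible corners is $2.84.

$2.84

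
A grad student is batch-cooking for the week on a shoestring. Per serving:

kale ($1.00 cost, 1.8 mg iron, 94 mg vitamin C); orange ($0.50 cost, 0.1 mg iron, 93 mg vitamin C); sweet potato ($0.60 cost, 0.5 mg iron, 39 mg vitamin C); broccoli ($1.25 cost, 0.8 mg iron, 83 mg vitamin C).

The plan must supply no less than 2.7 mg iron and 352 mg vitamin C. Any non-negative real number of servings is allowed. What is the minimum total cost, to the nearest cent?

An LP optimum is at a vertex; with two nutrient constraints at most two foods are used. Check each candidate.
kale only: max(2.7/1.8, 352/94) = 3.745 servings → $3.74.
orange only: max(2.7/0.1, 352/93) = 27 servings → $13.50.
sweet potato only: max(2.7/0.5, 352/39) = 9.026 servings → $5.42.
broccoli only: max(2.7/0.8, 352/83) = 4.241 servings → $5.30.
kale + orange with both tight: 1.366 servings and 2.404 servings → $2.57.
kale + sweet potato with both targets exact would need a negative amount; discard.
kale + broccoli: intersection lies outside the first quadrant.
orange + sweet potato with both tight: 1.66 servings and 5.068 servings → $3.87.
orange + broccoli with both tight: 0.8699 servings and 3.266 servings → $4.52.
sweet potato + broccoli: the both-tight solution has a negative serving — not a feasible corner.
So the least-cost plan costs $2.57.

$2.57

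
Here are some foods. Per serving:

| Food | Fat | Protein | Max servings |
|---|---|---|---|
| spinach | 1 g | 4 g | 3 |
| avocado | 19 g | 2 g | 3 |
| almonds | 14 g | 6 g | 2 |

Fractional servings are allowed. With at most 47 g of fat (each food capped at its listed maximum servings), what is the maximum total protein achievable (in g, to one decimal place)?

Protein per g fat: spinach 4, almonds 0.4286, avocado 0.1053.
Take 3 servings of spinach: uses 3 g fat, +12.0 g protein (running total 12.0 g).
Take 2 servings of almonds: uses 28 g fat, +12.0 g protein (running total 24.0 g).
Take 0.8421 servings of avocado: uses 16 g fat, +1.7 g protein (running total 25.7 g).
Greedy by best ratio exhausts the fat allowance optimally: 25.7 g.

25.7 g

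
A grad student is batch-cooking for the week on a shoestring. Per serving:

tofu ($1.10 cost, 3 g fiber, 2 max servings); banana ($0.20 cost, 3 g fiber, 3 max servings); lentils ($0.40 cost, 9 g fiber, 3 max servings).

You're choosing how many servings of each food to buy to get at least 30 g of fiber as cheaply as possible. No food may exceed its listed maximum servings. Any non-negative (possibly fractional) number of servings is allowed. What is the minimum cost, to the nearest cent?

Cost per g of fiber: lentils $0.0444, banana $0.0667, tofu $0.3667.
Take 3 servings of lentils: +27.0 g fiber for $1.20 (total $1.20, still need 3.0 g).
Take 1 serving of banana: +3.0 g fiber for $0.20 (total $1.40, still need 0.0 g).
Greedy by cheapest-per-g is optimal for a single linear constraint, so the minimum cost is $1.40.

$1.40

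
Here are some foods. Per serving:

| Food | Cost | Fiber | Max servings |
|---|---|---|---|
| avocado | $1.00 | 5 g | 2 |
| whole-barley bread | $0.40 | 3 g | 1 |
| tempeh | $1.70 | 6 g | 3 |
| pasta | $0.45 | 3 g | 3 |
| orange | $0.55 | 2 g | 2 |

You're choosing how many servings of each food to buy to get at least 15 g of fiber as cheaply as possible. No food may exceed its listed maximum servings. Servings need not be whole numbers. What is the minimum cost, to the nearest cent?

Cost per g of fiber: whole-barley bread $0.1333, pasta $0.1500, avocado $0.2000, orange $0.2750, tempeh $0.2833.
Take 1 serving of whole-barley bread: +3.0 g fiber for $0.40 (total $0.40, still need 12.0 g).
Take 3 servings of pasta: +9.0 g fiber for $1.35 (total $1.75, still need 3.0 g).
Take 0.6 servings of avocado: +3.0 g fiber for $0.60 (total $2.35, still need 0.0 g).
Filling from the cheapest source first is optimal under one linear minimum: $2.35.

$2.35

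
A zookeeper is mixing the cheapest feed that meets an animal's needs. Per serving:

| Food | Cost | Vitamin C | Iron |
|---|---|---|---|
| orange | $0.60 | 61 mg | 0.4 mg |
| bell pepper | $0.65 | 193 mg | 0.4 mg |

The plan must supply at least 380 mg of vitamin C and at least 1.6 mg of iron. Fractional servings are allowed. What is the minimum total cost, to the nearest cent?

$2.45

At the optimum either one food covers both requirements or two foods hit both targets exactly; no other combination can be cheaper.
orange only: max(380/61, 1.6/0.4) = 6.23 servings → $3.74.
bell pepper only: max(380/193, 1.6/0.4) = 4 servings → $2.60.
orange + bell pepper with both tight: 2.97 servings and 1.03 servings → $2.45.
So the least-cost plan costs $2.45.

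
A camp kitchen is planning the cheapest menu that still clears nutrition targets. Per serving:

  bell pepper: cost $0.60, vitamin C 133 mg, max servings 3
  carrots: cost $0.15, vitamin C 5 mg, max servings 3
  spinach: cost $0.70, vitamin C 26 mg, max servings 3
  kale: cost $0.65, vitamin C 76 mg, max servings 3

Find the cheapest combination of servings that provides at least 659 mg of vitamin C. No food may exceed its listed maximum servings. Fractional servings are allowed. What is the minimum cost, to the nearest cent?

$4.61

Cost per mg of vitamin C: bell pepper $0.0045, kale $0.0086, spinach $0.0269, carrots $0.0300.
Take 3 servings of bell pepper: +399.0 mg vitamin C for $1.80 (total $1.80, still need 260.0 mg).
Take 3 servings of kale: +228.0 mg vitamin C for $1.95 (total $3.75, still need 32.0 mg).
Take 1.231 servings of spinach: +32.0 mg vitamin C for $0.86 (total $4.61, still need 0.0 mg).
Greedy by cheapest-per-mg is optimal for a single linear constraint, so the minimum cost is $4.61.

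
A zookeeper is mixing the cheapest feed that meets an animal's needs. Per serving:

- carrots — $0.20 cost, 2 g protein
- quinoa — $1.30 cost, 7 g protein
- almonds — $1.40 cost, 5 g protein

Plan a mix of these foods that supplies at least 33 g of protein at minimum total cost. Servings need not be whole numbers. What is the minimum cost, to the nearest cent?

Cost per g of protein: carrots $0.1000, quinoa $0.1857, almonds $0.2800.
With no serving limits, use only carrots: 33 g / 2 g = 16.5 servings × $0.20 = $3.30.

$3.30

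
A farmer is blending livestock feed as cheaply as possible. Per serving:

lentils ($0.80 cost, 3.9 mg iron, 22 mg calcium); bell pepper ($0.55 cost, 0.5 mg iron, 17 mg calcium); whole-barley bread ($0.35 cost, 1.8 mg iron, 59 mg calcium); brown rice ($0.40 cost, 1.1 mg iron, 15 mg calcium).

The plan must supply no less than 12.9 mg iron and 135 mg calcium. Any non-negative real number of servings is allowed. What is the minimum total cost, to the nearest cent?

$2.51

Two binding constraints pin down two serving amounts, so the optimal mix uses at most two foods. The candidates are each food alone (scaled to the tighter of iron/calcium) and each pair with both constraints tight.
lentils only: max(12.9/3.9, 135/22) = 6.136 servings → $4.91.
bell pepper only: max(12.9/0.5, 135/17) = 25.8 servings → $14.19.
whole-barley bread only: max(12.9/1.8, 135/59) = 7.167 servings → $2.51.
brown rice only: max(12.9/1.1, 135/15) = 11.73 servings → $4.69.
lentils + bell pepper with both tight: 2.745 servings and 4.389 servings → $4.61.
lentils + whole-barley bread with both tight: 2.72 servings and 1.274 servings → $2.62.
lentils + brown rice with both tight: 1.312 servings and 7.076 servings → $3.88.
bell pepper + whole-barley bread with both targets exact would need a negative amount; discard.
bell pepper + brown rice: intersection lies outside the first quadrant.
whole-barley bread + brown rice: the both-tight solution has a negative serving — not a feasible corner.
The minimum over all feasible corners is $2.51.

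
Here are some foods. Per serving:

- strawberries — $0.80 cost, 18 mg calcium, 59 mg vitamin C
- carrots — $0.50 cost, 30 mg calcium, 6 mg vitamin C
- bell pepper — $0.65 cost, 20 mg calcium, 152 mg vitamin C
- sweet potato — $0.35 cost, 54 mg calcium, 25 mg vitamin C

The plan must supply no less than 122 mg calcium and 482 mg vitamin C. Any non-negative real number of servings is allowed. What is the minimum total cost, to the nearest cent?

At the optimum either one food covers both requirements or two foods hit both targets exactly; no other combination can be cheaper.
strawberries only: max(122/18, 482/59) = 8.169 servings → $6.54.
carrots only: max(122/30, 482/6) = 80.33 servings → $40.17.
bell pepper only: max(122/20, 482/152) = 6.1 servings → $3.96.
sweet potato only: max(122/54, 482/25) = 19.28 servings → $6.75.
strawberries + carrots: the both-tight solution has a negative serving — not a feasible corner.
strawberries + bell pepper with both tight: 5.722 servings and 0.9499 servings → $5.20.
strawberries + sweet potato: intersection lies outside the first quadrant.
carrots + bell pepper with both tight: 2.005 servings and 3.092 servings → $3.01.
carrots + sweet potato: intersection lies outside the first quadrant.
bell pepper + sweet potato with both tight: 2.981 servings and 1.155 servings → $2.34.
So the least-cost plan costs $2.34.

$2.34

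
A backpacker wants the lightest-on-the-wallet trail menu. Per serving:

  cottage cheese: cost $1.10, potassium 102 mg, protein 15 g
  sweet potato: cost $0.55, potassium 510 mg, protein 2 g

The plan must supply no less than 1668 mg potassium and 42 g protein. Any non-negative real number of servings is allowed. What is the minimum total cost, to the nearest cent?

Check every corner: each single food scaled to meet both minima, and each pair solved so both constraints bind.
cottage cheese only: max(1668/102, 42/15) = 16.35 servings → $17.99.
sweet potato only: max(1668/510, 42/2) = 21 servings → $11.55.
cottage cheese + sweet potato with both tight: 2.429 servings and 2.785 servings → $4.20.
Cheapest feasible corner: $4.20.

$4.20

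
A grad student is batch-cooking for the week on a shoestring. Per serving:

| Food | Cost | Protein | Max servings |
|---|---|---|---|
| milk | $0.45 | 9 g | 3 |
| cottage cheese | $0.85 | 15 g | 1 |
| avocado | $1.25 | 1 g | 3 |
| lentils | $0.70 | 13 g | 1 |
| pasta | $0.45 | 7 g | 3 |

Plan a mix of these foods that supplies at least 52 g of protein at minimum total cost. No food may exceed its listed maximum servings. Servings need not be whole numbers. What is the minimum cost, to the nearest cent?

Cost per g of protein: milk $0.0500, lentils $0.0538, cottage cheese $0.0567, pasta $0.0643, avocado $1.2500.
Take 3 servings of milk: +27.0 g protein for $1.35 (total $1.35, still need 25.0 g).
Take 1 serving of lentils: +13.0 g protein for $0.70 (total $2.05, still need 12.0 g).
Take 0.8 servings of cottage cheese: +12.0 g protein for $0.68 (total $2.73, still need 0.0 g).
Filling from the cheapest source first is optimal under one linear minimum: $2.73.

$2.73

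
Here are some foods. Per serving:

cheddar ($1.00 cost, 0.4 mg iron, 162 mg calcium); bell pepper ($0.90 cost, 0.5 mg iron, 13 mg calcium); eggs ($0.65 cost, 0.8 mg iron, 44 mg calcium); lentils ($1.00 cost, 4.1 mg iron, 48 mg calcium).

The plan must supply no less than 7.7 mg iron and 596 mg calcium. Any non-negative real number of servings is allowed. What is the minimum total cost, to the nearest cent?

$4.78

An LP optimum is at a vertex; with two nutrient constraints at most two foods are used. Check each candidate.
cheddar only: max(7.7/0.4, 596/162) = 19.25 servings → $19.25.
bell pepper only: max(7.7/0.5, 596/13) = 45.85 servings → $41.26.
eggs only: max(7.7/0.8, 596/44) = 13.55 servings → $8.80.
lentils only: max(7.7/4.1, 596/48) = 12.42 servings → $12.42.
cheddar + bell pepper with both tight: 2.611 servings and 13.31 servings → $14.59.
cheddar + eggs with both tight: 1.232 servings and 9.009 servings → $7.09.
cheddar + lentils with both tight: 3.216 servings and 1.564 servings → $4.78.
bell pepper + eggs: the both-tight solution has a negative serving — not a feasible corner.
bell pepper + lentils: intersection lies outside the first quadrant.
eggs + lentils: the both-tight solution has a negative serving — not a feasible corner.
Cheapest feasible corner: $4.78.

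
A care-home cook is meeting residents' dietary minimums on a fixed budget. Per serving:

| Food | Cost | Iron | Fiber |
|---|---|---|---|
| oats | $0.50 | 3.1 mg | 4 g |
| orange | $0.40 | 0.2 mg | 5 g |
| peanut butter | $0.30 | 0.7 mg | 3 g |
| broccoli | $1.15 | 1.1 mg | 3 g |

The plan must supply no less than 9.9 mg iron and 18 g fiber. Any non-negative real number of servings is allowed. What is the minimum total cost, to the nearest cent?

$2.00

Minimising a linear cost over {iron ≥ 9.9, fiber ≥ 18, servings ≥ 0} — the optimum is at a vertex, using one or two foods.
oats only: max(9.9/3.1, 18/4) = 4.5 servings → $2.25.
orange only: max(9.9/0.2, 18/5) = 49.5 servings → $19.80.
peanut butter only: max(9.9/0.7, 18/3) = 14.14 servings → $4.24.
broccoli only: max(9.9/1.1, 18/3) = 9 servings → $10.35.
oats + orange with both tight: 3.122 servings and 1.102 servings → $2.00.
oats + peanut butter with both tight: 2.631 servings and 2.492 servings → $2.06.
oats + broccoli with both tight: 2.02 servings and 3.306 servings → $4.81.
orange + peanut butter with both targets exact would need a negative amount; discard.
orange + broccoli with both targets exact would need a negative amount; discard.
peanut butter + broccoli: the both-tight solution has a negative serving — not a feasible corner.
The minimum over all feasible corners is $2.00.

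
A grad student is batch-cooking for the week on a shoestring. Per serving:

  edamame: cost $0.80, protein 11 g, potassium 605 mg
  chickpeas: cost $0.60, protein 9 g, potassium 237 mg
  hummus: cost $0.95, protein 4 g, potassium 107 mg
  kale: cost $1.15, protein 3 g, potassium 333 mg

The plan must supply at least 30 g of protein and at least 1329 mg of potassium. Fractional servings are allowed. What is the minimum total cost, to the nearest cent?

$2.11

Two binding constraints pin down two serving amounts, so the optimal mix uses at most two foods. The candidates are each food alone (scaled to the tighter of protein/potassium) and each pair with both constraints tight.
edamame only: max(30/11, 1329/605) = 2.727 servings → $2.18.
chickpeas only: max(30/9, 1329/237) = 5.608 servings → $3.36.
hummus only: max(30/4, 1329/107) = 12.42 servings → $11.80.
kale only: max(30/3, 1329/333) = 10 servings → $11.50.
edamame + chickpeas with both tight: 1.709 servings and 1.244 servings → $2.11.
edamame + hummus with both tight: 1.694 servings and 2.841 servings → $4.05.
edamame + kale with both targets exact would need a negative amount; discard.
chickpeas + hummus with both targets exact would need a negative amount; discard.
chickpeas + kale with both tight: 2.626 servings and 2.122 servings → $4.02.
hummus + kale with both tight: 5.938 servings and 2.083 servings → $8.04.
So the least-cost plan costs $2.11.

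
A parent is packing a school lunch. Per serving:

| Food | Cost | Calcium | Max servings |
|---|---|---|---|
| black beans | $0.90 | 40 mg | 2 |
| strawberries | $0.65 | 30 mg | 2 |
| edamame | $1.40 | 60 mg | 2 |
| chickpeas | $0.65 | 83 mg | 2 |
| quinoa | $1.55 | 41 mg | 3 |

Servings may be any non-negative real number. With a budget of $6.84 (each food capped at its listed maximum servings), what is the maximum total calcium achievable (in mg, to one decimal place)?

410.6 mg

Calcium per dollar: chickpeas 127.7, strawberries 46.15, black beans 44.44, edamame 42.86, quinoa 26.45.
Take 2 servings of chickpeas: spends $1.30, +166.0 mg calcium (running total 166.0 mg).
Take 2 servings of strawberries: spends $1.30, +60.0 mg calcium (running total 226.0 mg).
Take 2 servings of black beans: spends $1.80, +80.0 mg calcium (running total 306.0 mg).
Take 1.743 servings of edamame: spends $2.44, +104.6 mg calcium (running total 410.6 mg).
Greedy by best ratio exhausts the cost allowance optimally: 410.6 mg.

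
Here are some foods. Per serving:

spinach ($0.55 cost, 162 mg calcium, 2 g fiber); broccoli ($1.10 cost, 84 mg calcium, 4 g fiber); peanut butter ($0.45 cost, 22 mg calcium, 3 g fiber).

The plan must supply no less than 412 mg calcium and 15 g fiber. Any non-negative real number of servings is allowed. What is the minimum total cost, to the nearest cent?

spinach only: max(412/162, 15/2) = 7.5 servings → $4.12.
broccoli only: max(412/84, 15/4) = 4.905 servings → $5.40.
peanut butter only: max(412/22, 15/3) = 18.73 servings → $8.43.
spinach + broccoli with both tight: 0.8083 servings and 3.346 servings → $4.12.
spinach + peanut butter with both tight: 2.05 servings and 3.633 servings → $2.76.
broccoli + peanut butter: the both-tight solution has a negative serving — not a feasible corner.
So the least-cost plan costs $2.76.

$2.76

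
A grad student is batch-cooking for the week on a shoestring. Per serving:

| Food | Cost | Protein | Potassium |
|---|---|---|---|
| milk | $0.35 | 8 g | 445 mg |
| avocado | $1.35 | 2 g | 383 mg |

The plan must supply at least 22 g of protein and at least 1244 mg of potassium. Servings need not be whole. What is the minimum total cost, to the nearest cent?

This is a tiny linear program; its minimum lies at a vertex of the feasible set. List the vertices and price them.
milk only: max(22/8, 1244/445) = 2.796 servings → $0.98.
avocado only: max(22/2, 1244/383) = 11 servings → $14.85.
milk + avocado with both tight: 2.731 servings and 0.07452 servings → $1.06.
Cheapest feasible corner: $0.98.

$0.98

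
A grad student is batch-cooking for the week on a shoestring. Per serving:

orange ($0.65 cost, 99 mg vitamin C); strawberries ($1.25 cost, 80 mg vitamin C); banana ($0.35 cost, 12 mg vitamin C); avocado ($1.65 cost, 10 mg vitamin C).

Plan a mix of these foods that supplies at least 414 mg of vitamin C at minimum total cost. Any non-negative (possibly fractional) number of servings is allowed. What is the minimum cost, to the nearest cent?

Cost per mg of vitamin C: orange $0.0066, strawberries $0.0156, banana $0.0292, avocado $0.1650.
With no serving limits, use only orange: 414 mg / 99 mg = 4.182 servings × $0.65 = $2.72.

$2.72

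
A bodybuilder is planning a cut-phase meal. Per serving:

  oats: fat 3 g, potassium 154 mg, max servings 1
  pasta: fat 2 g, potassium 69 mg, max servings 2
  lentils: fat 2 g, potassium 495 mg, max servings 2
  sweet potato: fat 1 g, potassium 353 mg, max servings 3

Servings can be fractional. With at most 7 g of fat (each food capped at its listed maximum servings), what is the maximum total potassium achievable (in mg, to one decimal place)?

Potassium per g fat: sweet potato 353, lentils 247.5, oats 51.33, pasta 34.5.
Take 3 servings of sweet potato: uses 3 g fat, +1059.0 mg potassium (running total 1059.0 mg).
Take 2 servings of lentils: uses 4 g fat, +990.0 mg potassium (running total 2049.0 mg).
Filling greedily by potassium-per-g fat is optimal for one linear limit, giving 2049.0 mg.

2049.0 mg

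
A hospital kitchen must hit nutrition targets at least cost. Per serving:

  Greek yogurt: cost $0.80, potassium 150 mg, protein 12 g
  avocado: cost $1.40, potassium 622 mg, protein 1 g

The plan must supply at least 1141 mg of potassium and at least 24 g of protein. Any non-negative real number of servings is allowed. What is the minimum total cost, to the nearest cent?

$3.44

For a min-cost LP with two ≥-constraints, a basic feasible solution has at most two positive variables.
Greek yogurt only: max(1141/150, 24/12) = 7.607 servings → $6.09.
avocado only: max(1141/622, 24/1) = 24 servings → $33.60.
Greek yogurt + avocado with both tight: 1.885 servings and 1.38 servings → $3.44.
So the least-cost plan costs $3.44.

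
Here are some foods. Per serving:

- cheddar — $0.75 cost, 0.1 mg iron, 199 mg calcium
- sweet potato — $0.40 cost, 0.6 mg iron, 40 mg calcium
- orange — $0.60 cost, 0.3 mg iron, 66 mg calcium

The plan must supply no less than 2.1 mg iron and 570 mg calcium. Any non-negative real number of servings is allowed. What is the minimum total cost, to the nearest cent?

$2.93

Check every corner: each single food scaled to meet both minima, and each pair solved so both constraints bind.
cheddar only: max(2.1/0.1, 570/199) = 21 servings → $15.75.
sweet potato only: max(2.1/0.6, 570/40) = 14.25 servings → $5.70.
orange only: max(2.1/0.3, 570/66) = 8.636 servings → $5.18.
cheddar + sweet potato with both tight: 2.236 servings and 3.127 servings → $2.93.
cheddar + orange with both tight: 0.6102 servings and 6.797 servings → $4.54.
sweet potato + orange with both targets exact would need a negative amount; discard.
The minimum over all feasible corners is $2.93.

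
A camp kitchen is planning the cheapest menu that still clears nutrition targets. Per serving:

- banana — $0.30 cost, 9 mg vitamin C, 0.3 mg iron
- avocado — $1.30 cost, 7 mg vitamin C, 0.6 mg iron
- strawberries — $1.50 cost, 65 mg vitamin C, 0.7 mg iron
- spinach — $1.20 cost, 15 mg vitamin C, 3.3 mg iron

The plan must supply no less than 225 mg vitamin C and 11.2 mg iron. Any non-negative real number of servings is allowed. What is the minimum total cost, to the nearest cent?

Check every corner: each single food scaled to meet both minima, and each pair solved so both constraints bind.
banana only: max(225/9, 11.2/0.3) = 37.33 servings → $11.20.
avocado only: max(225/7, 11.2/0.6) = 32.14 servings → $41.79.
strawberries only: max(225/65, 11.2/0.7) = 16 servings → $24.00.
spinach only: max(225/15, 11.2/3.3) = 15 servings → $18.00.
banana + avocado with both tight: 17.15 servings and 10.09 servings → $18.26.
banana + strawberries with both targets exact would need a negative amount; discard.
banana + spinach with both tight: 22.8 servings and 1.321 servings → $8.43.
avocado + strawberries with both tight: 16.73 servings and 1.66 servings → $24.24.
avocado + spinach: intersection lies outside the first quadrant.
strawberries + spinach with both tight: 2.816 servings and 2.797 servings → $7.58.
So the least-cost plan costs $7.58.

$7.58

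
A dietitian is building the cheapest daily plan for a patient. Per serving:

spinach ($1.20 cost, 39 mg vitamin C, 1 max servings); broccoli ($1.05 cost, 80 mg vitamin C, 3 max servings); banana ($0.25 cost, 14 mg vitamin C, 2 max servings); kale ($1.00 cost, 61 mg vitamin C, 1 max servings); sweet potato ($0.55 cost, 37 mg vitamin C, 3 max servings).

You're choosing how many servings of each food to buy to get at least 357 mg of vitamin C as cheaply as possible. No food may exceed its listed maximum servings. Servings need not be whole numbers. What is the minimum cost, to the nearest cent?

$4.90

Cost per mg of vitamin C: broccoli $0.0131, sweet potato $0.0149, kale $0.0164, banana $0.0179, spinach $0.0308.
Take 3 servings of broccoli: +240.0 mg vitamin C for $3.15 (total $3.15, still need 117.0 mg).
Take 3 servings of sweet potato: +111.0 mg vitamin C for $1.65 (total $4.80, still need 6.0 mg).
Take 0.09836 servings of kale: +6.0 mg vitamin C for $0.10 (total $4.90, still need 0.0 mg).
Greedy by cheapest-per-mg is optimal for a single linear constraint, so the minimum cost is $4.90.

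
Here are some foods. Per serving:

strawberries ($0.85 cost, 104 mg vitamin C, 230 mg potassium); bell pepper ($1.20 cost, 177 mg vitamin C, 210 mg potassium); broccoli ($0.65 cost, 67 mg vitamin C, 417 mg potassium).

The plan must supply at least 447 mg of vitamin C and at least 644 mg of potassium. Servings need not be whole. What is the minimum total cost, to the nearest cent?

$3.10

An LP optimum is at a vertex; with two nutrient constraints at most two foods are used. Check each candidate.
strawberries only: max(447/104, 644/230) = 4.298 servings → $3.65.
bell pepper only: max(447/177, 644/210) = 3.067 servings → $3.68.
broccoli only: max(447/67, 644/417) = 6.672 servings → $4.34.
strawberries + bell pepper with both tight: 1.066 servings and 1.899 servings → $3.19.
strawberries + broccoli: intersection lies outside the first quadrant.
bell pepper + broccoli with both tight: 2.398 servings and 0.3368 servings → $3.10.
The minimum over all feasible corners is $3.10.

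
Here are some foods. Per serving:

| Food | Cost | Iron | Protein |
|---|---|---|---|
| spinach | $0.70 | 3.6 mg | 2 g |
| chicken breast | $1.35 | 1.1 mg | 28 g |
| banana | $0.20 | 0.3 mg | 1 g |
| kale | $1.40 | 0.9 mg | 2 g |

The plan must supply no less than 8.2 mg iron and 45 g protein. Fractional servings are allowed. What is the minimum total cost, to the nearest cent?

The cheapest plan sits at a corner of the feasible region — with two constraints it uses at most two foods.
spinach only: max(8.2/3.6, 45/2) = 22.5 servings → $15.75.
chicken breast only: max(8.2/1.1, 45/28) = 7.455 servings → $10.06.
banana only: max(8.2/0.3, 45/1) = 45 servings → $9.00.
kale only: max(8.2/0.9, 45/2) = 22.5 servings → $31.50.
spinach + chicken breast with both tight: 1.827 servings and 1.477 servings → $3.27.
spinach + banana: intersection lies outside the first quadrant.
spinach + kale: the both-tight solution has a negative serving — not a feasible corner.
chicken breast + banana with both tight: 0.726 servings and 24.67 servings → $5.91.
chicken breast + kale with both tight: 1.048 servings and 7.83 servings → $12.38.
banana + kale: intersection lies outside the first quadrant.
The minimum over all feasible corners is $3.27.

$3.27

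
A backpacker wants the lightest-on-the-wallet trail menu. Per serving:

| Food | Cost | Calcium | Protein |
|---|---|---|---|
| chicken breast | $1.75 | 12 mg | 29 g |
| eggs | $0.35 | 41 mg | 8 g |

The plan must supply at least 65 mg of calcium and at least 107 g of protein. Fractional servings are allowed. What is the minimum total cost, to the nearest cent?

$4.68

The cheapest plan sits at a corner of the feasible region — with two constraints it uses at most two foods.
chicken breast only: max(65/12, 107/29) = 5.417 servings → $9.48.
eggs only: max(65/41, 107/8) = 13.38 servings → $4.68.
chicken breast + eggs with both tight: 3.538 servings and 0.5499 servings → $6.38.
So the least-cost plan costs $4.68.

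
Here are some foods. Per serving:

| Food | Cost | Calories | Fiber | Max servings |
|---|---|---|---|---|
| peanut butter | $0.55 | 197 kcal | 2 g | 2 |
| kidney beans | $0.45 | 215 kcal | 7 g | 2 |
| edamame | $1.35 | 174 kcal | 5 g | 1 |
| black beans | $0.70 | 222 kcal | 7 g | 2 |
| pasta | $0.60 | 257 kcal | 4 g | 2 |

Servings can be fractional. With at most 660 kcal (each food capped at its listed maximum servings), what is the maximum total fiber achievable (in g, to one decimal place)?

21.3 g

Fiber per kcal: kidney beans 0.03256, black beans 0.03153, edamame 0.02874, pasta 0.01556, peanut butter 0.01015.
Take 2 servings of kidney beans: uses 430 kcal, +14.0 g fiber (running total 14.0 g).
Take 1.036 servings of black beans: uses 230 kcal, +7.3 g fiber (running total 21.3 g).
Greedy by best ratio exhausts the calories allowance optimally: 21.3 g.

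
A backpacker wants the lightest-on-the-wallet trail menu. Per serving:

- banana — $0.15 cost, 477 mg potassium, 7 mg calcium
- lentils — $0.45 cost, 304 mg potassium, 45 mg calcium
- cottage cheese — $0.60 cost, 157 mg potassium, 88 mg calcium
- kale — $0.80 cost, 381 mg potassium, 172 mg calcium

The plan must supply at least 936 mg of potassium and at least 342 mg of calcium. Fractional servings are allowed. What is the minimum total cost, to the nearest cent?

$1.64

Compare the cost at each extreme point of the feasible region.
banana only: max(936/477, 342/7) = 48.86 servings → $7.33.
lentils only: max(936/304, 342/45) = 7.6 servings → $3.42.
cottage cheese only: max(936/157, 342/88) = 5.962 servings → $3.58.
kale only: max(936/381, 342/172) = 2.457 servings → $1.97.
banana + lentils: the both-tight solution has a negative serving — not a feasible corner.
banana + cottage cheese with both tight: 0.7015 servings and 3.831 servings → $2.40.
banana + kale with both tight: 0.3866 servings and 1.973 servings → $1.64.
lentils + cottage cheese with both tight: 1.456 servings and 3.142 servings → $2.54.
lentils + kale with both tight: 0.8733 servings and 1.76 servings → $1.80.
cottage cheese + kale: the both-tight solution has a negative serving — not a feasible corner.
The minimum over all feasible corners is $1.64.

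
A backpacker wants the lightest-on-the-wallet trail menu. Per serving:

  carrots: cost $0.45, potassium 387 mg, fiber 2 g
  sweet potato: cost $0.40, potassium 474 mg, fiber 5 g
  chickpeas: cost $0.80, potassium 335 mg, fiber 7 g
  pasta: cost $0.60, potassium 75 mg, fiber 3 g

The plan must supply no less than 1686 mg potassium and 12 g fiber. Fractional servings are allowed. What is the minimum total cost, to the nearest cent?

$1.42

With two linear requirements the optimum uses one or two foods; enumerate the corners.
carrots only: max(1686/387, 12/2) = 6 servings → $2.70.
sweet potato only: max(1686/474, 12/5) = 3.557 servings → $1.42.
chickpeas only: max(1686/335, 12/7) = 5.033 servings → $4.03.
pasta only: max(1686/75, 12/3) = 22.48 servings → $13.49.
carrots + sweet potato with both tight: 2.778 servings and 1.289 servings → $1.77.
carrots + chickpeas with both tight: 3.817 servings and 0.6238 servings → $2.22.
carrots + pasta with both tight: 4.113 servings and 1.258 servings → $2.61.
sweet potato + chickpeas: intersection lies outside the first quadrant.
sweet potato + pasta: the both-tight solution has a negative serving — not a feasible corner.
chickpeas + pasta with both targets exact would need a negative amount; discard.
The minimum over all feasible corners is $1.42.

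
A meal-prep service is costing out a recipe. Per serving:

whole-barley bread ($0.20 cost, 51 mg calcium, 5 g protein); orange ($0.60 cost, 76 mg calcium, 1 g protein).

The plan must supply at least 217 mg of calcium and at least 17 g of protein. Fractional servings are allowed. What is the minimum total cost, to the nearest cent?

whole-barley bread only: max(217/51, 17/5) = 4.255 servings → $0.85.
orange only: max(217/76, 17/1) = 17 servings → $10.20.
whole-barley bread + orange with both tight: 3.267 servings and 0.6626 servings → $1.05.
So the least-cost plan costs $0.85.

$0.85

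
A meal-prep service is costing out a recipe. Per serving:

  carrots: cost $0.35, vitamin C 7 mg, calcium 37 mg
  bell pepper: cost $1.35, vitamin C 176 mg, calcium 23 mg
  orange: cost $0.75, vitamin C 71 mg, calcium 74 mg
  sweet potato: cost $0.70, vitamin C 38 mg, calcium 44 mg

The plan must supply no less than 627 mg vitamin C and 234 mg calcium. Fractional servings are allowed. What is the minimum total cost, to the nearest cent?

$5.29

Compare the cost at each extreme point of the feasible region.
carrots only: max(627/7, 234/37) = 89.57 servings → $31.35.
bell pepper only: max(627/176, 234/23) = 10.17 servings → $13.73.
orange only: max(627/71, 234/74) = 8.831 servings → $6.62.
sweet potato only: max(627/38, 234/44) = 16.5 servings → $11.55.
carrots + bell pepper with both tight: 4.214 servings and 3.395 servings → $6.06.
carrots + orange: intersection lies outside the first quadrant.
carrots + sweet potato: intersection lies outside the first quadrant.
bell pepper + orange with both tight: 2.615 servings and 2.349 servings → $5.29.
bell pepper + sweet potato with both tight: 2.721 servings and 3.896 servings → $6.40.
orange + sweet potato with both targets exact would need a negative amount; discard.
The minimum over all feasible corners is $5.29.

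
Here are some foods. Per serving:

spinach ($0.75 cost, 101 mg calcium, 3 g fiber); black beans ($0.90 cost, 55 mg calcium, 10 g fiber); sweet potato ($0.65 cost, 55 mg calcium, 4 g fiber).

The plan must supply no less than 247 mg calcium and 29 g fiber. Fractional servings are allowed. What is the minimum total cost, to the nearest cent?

spinach only: max(247/101, 29/3) = 9.667 servings → $7.25.
black beans only: max(247/55, 29/10) = 4.491 servings → $4.04.
sweet potato only: max(247/55, 29/4) = 7.25 servings → $4.71.
spinach + black beans with both tight: 1.036 servings and 2.589 servings → $3.11.
spinach + sweet potato: intersection lies outside the first quadrant.
black beans + sweet potato with both tight: 1.839 servings and 2.652 servings → $3.38.
So the least-cost plan costs $3.11.

$3.11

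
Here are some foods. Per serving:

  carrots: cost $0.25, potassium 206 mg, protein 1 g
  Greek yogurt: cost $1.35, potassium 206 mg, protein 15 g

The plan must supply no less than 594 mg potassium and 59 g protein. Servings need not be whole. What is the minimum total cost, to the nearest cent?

$5.31

This is a tiny linear program; its minimum lies at a vertex of the feasible set. List the vertices and price them.
carrots only: max(594/206, 59/1) = 59 servings → $14.75.
Greek yogurt only: max(594/206, 59/15) = 3.933 servings → $5.31.
carrots + Greek yogurt: the both-tight solution has a negative serving — not a feasible corner.
Cheapest feasible corner: $5.31.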